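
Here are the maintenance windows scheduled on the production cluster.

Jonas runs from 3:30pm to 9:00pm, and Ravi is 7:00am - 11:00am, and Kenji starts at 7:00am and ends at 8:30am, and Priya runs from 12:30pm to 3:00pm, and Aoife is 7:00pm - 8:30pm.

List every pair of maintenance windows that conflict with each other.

Aoife & Jonas, Kenji & Ravi

Check each pair: they overlap iff neither finishes before the other starts.
Sorted by start: Ravi, Kenji, Priya, Jonas, Aoife.
Kenji starts before Ravi ends → Ravi and Kenji overlap.
Priya starts after Ravi ends, so Ravi has no further overlaps.
Priya starts after Kenji ends, so Kenji has no further overlaps.
Jonas starts after Priya ends, so Priya has no further overlaps.
Aoife starts before Jonas ends → Jonas and Aoife overlap.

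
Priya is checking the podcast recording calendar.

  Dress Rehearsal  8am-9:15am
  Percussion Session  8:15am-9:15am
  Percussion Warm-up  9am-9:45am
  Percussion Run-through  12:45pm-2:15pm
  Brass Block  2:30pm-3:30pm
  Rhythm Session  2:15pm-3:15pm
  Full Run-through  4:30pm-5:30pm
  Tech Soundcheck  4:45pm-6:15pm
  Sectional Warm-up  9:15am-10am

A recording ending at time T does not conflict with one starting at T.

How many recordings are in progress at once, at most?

Sort all start/end points and keep a running count:
8am start Dress Rehearsal → 1
8:15am start Percussion Session → 2
9am start Percussion Warm-up → 3
9:15am end Dress Rehearsal → 2
9:15am end Percussion Session → 1
9:15am start Sectional Warm-up → 2
9:45am end Percussion Warm-up → 1
10am end Sectional Warm-up → 0
12:45pm start Percussion Run-through → 1
2:15pm end Percussion Run-through → 0
2:15pm start Rhythm Session → 1
2:30pm start Brass Block → 2
3:15pm end Rhythm Session → 1
3:30pm end Brass Block → 0
4:30pm start Full Run-through → 1
4:45pm start Tech Soundcheck → 2
5:30pm end Full Run-through → 1
6:15pm end Tech Soundcheck → 0
Peak is 3, at 9am (Dress Rehearsal, Percussion Session, Percussion Warm-up).

3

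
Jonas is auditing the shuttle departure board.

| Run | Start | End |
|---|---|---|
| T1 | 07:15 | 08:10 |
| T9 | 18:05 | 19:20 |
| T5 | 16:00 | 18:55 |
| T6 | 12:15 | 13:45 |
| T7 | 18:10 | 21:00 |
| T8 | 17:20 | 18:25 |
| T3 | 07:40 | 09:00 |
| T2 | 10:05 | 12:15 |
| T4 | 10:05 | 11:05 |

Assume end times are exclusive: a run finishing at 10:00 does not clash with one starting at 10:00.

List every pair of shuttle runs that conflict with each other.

T1 & T3, T2 & T4, T5 & T7, T5 & T8, T5 & T9, T7 & T8, T7 & T9, T8 & T9

Two intervals overlap when each starts before the other ends.
Sorted by start: T1, T3, T2, T4, T6, T5, T8, T9, T7.
T3 starts before T1 ends → T1 and T3 overlap.
T2 starts after T1 ends, so nothing later overlaps T1 either.
T2 starts after T3 ends, so nothing later overlaps T3 either.
T4 starts before T2 ends → T2 and T4 overlap.
T6 starts exactly when T2 ends (back-to-back, no overlap), so nothing later overlaps T2 either.
T6 starts after T4 ends, so nothing later overlaps T4 either.
T5 starts after T6 ends, so nothing later overlaps T6 either.
T8 starts before T5 ends → T5 and T8 overlap.
T9 starts before T5 ends → T5 and T9 overlap.
T7 starts before T5 ends → T5 and T7 overlap.
T9 starts before T8 ends → T8 and T9 overlap.
T7 starts before T8 ends → T8 and T7 overlap.
T7 starts before T9 ends → T9 and T7 overlap.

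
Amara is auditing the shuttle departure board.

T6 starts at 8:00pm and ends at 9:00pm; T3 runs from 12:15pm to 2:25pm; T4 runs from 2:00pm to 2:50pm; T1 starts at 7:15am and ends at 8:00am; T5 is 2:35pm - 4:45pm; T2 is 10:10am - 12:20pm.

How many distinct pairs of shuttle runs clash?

3

Sorted by start: T1, T2, T3, T4, T5, T6.
T2 starts after T1 ends — done with T1.
T3 starts before T2 ends → T2 and T3 overlap.
T4 starts after T2 ends — done with T2.
T4 starts before T3 ends → T3 and T4 overlap.
T5 starts after T3 ends — done with T3.
T5 starts before T4 ends → T4 and T5 overlap.
T6 starts after T4 ends.
T6 starts after T5 ends.
Overlapping pairs: T2 & T3, T3 & T4, T4 & T5 — 3 in total.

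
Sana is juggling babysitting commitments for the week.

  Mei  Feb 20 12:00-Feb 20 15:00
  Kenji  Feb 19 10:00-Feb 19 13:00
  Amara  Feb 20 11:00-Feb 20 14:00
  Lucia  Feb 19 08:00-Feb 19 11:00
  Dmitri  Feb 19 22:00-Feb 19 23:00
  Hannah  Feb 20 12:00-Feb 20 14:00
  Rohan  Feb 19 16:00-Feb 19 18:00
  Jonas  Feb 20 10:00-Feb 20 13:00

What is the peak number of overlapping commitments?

Sort all start/end points and keep a running count:
Feb 19 08:00 start Lucia → 1
Feb 19 10:00 start Kenji → 2
Feb 19 11:00 end Lucia → 1
Feb 19 13:00 end Kenji → 0
Feb 19 16:00 start Rohan → 1
Feb 19 18:00 end Rohan → 0
Feb 19 22:00 start Dmitri → 1
Feb 19 23:00 end Dmitri → 0
Feb 20 10:00 start Jonas → 1
Feb 20 11:00 start Amara → 2
Feb 20 12:00 start Hannah → 3
Feb 20 12:00 start Mei → 4
Feb 20 13:00 end Jonas → 3
Feb 20 14:00 end Amara → 2
Feb 20 14:00 end Hannah → 1
Feb 20 15:00 end Mei → 0
Peak is 4, at Feb 20 12:00 (Amara, Hannah, Jonas, Mei).

4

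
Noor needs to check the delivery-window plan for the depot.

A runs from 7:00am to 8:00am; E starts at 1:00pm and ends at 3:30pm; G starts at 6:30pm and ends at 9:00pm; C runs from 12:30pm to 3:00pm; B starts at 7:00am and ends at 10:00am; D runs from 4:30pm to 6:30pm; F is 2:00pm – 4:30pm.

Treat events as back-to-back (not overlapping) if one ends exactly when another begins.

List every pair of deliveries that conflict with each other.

Sorted by start: A, B, C, E, F, D, G.
B starts before A ends → A and B overlap.
C starts after A ends — done with A.
C starts after B ends — done with B.
E starts before C ends → C and E overlap.
F starts before C ends → C and F overlap.
D starts after C ends — done with C.
F starts before E ends → E and F overlap.
D starts after E ends — done with E.
D starts exactly when F ends (back-to-back, no overlap) — done with F.
G starts exactly when D ends (back-to-back, no overlap).

A & B, C & E, C & F, E & F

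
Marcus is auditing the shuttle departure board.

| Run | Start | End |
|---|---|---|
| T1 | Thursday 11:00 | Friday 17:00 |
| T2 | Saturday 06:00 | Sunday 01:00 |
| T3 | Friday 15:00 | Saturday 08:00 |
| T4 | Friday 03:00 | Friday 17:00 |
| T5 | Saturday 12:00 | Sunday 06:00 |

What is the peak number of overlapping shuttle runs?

3

Sweep the timeline, counting +1 at each start and −1 at each end (ends before starts at a tie):
Thursday 11:00 start T1 → 1
Friday 03:00 start T4 → 2
Friday 15:00 start T3 → 3
Friday 17:00 end T1 → 2
Friday 17:00 end T4 → 1
Saturday 06:00 start T2 → 2
Saturday 08:00 end T3 → 1
Saturday 12:00 start T5 → 2
Sunday 01:00 end T2 → 1
Sunday 06:00 end T5 → 0
Peak is 3, at Friday 15:00 (T1, T3, T4).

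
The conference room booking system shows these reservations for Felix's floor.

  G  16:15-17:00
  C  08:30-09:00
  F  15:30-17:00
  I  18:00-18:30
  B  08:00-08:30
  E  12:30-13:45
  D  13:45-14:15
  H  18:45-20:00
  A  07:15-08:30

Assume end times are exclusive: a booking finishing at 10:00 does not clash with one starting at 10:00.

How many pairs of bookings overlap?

2

Check each pair: they overlap iff neither finishes before the other starts.
Sorted by start: A, B, C, E, D, F, G, I, H.
B starts before A ends → A and B overlap.
C starts exactly when A ends (back-to-back, no overlap); A is clear from here.
C starts exactly when B ends (back-to-back, no overlap); B is clear from here.
E starts after C ends; C is clear from here.
D starts exactly when E ends (back-to-back, no overlap); E is clear from here.
F starts after D ends; D is clear from here.
G starts before F ends → F and G overlap.
I starts after F ends; F is clear from here.
I starts after G ends; G is clear from here.
H starts after I ends.
Overlapping pairs: A & B, F & G — 2 in total.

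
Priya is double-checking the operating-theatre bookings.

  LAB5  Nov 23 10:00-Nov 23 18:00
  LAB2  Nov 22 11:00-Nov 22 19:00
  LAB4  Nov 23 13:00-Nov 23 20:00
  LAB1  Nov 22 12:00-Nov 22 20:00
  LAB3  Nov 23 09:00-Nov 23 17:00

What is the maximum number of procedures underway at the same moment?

Sweep the timeline, counting +1 at each start and −1 at each end (ends before starts at a tie):
Nov 22 11:00 start LAB2 → 1
Nov 22 12:00 start LAB1 → 2
Nov 22 19:00 end LAB2 → 1
Nov 22 20:00 end LAB1 → 0
Nov 23 09:00 start LAB3 → 1
Nov 23 10:00 start LAB5 → 2
Nov 23 13:00 start LAB4 → 3
Nov 23 17:00 end LAB3 → 2
Nov 23 18:00 end LAB5 → 1
Nov 23 20:00 end LAB4 → 0
Peak is 3, at Nov 23 13:00 (LAB3, LAB4, LAB5).

3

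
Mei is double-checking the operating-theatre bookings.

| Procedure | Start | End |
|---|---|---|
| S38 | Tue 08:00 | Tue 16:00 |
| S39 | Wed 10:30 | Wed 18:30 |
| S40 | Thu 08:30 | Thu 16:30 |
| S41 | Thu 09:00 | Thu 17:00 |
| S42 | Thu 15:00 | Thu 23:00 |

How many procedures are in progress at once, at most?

Sort all start/end points and keep a running count:
Tue 08:00 start S38 → 1
Tue 16:00 end S38 → 0
Wed 10:30 start S39 → 1
Wed 18:30 end S39 → 0
Thu 08:30 start S40 → 1
Thu 09:00 start S41 → 2
Thu 15:00 start S42 → 3
Thu 16:30 end S40 → 2
Thu 17:00 end S41 → 1
Thu 23:00 end S42 → 0
Peak is 3, at Thu 15:00 (S40, S41, S42).

3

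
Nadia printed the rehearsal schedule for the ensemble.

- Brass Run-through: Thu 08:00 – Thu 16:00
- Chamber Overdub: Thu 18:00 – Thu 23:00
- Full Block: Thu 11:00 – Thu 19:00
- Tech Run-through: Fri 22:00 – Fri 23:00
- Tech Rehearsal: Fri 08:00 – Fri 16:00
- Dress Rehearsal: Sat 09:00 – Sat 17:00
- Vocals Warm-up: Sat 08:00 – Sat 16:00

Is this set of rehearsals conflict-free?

Check each pair: they overlap iff neither finishes before the other starts.
Sorted by start: Brass Run-through, Full Block, Chamber Overdub, Tech Rehearsal, Tech Run-through, Vocals Warm-up, Dress Rehearsal.
Full Block starts before Brass Run-through ends → Brass Run-through and Full Block overlap.
That's a conflict, so the schedule is not conflict-free.

No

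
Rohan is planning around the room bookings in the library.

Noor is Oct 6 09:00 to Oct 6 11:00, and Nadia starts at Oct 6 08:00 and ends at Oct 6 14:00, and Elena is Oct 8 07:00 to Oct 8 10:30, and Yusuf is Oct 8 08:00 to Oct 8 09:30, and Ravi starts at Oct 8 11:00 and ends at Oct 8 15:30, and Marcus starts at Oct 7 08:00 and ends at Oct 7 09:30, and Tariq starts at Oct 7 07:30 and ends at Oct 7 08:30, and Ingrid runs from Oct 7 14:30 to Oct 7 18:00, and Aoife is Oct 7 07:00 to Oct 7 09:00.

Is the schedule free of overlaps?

No

Sorted by start: Nadia, Noor, Aoife, Tariq, Marcus, Ingrid, Elena, Yusuf, Ravi.
Noor starts before Nadia ends → Nadia and Noor overlap.
That's a conflict, so the schedule is not conflict-free.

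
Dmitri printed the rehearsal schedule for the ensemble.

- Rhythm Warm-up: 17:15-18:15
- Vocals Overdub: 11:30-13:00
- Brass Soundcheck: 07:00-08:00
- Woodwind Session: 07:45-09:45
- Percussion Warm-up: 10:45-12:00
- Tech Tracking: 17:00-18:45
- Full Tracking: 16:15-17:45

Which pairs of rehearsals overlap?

Two intervals overlap when each starts before the other ends.
Sorted by start: Brass Soundcheck, Woodwind Session, Percussion Warm-up, Vocals Overdub, Full Tracking, Tech Tracking, Rhythm Warm-up.
Woodwind Session starts before Brass Soundcheck ends → Brass Soundcheck and Woodwind Session overlap.
Percussion Warm-up starts after Brass Soundcheck ends; Brass Soundcheck is clear from here.
Percussion Warm-up starts after Woodwind Session ends; Woodwind Session is clear from here.
Vocals Overdub starts before Percussion Warm-up ends → Percussion Warm-up and Vocals Overdub overlap.
Full Tracking starts after Percussion Warm-up ends; Percussion Warm-up is clear from here.
Full Tracking starts after Vocals Overdub ends; Vocals Overdub is clear from here.
Tech Tracking starts before Full Tracking ends → Full Tracking and Tech Tracking overlap.
Rhythm Warm-up starts before Full Tracking ends → Full Tracking and Rhythm Warm-up overlap.
Rhythm Warm-up starts before Tech Tracking ends → Tech Tracking and Rhythm Warm-up overlap.

Brass Soundcheck & Woodwind Session, Full Tracking & Rhythm Warm-up, Full Tracking & Tech Tracking, Percussion Warm-up & Vocals Overdub, Rhythm Warm-up & Tech Tracking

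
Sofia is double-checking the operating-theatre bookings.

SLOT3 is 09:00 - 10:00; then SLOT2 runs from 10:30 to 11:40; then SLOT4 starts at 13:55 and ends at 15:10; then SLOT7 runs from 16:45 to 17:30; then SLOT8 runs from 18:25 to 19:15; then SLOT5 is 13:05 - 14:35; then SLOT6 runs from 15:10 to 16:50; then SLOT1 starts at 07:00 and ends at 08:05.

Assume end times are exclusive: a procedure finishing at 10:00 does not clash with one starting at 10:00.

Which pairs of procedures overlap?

Two intervals overlap when each starts before the other ends.
Sorted by start: SLOT1, SLOT3, SLOT2, SLOT5, SLOT4, SLOT6, SLOT7, SLOT8.
SLOT3 starts after SLOT1 ends; SLOT1 is clear from here.
SLOT2 starts after SLOT3 ends; SLOT3 is clear from here.
SLOT5 starts after SLOT2 ends; SLOT2 is clear from here.
SLOT4 starts before SLOT5 ends → SLOT5 and SLOT4 overlap.
SLOT6 starts after SLOT5 ends; SLOT5 is clear from here.
SLOT6 starts exactly when SLOT4 ends (back-to-back, no overlap); SLOT4 is clear from here.
SLOT7 starts before SLOT6 ends → SLOT6 and SLOT7 overlap.
SLOT8 starts after SLOT6 ends.
SLOT8 starts after SLOT7 ends.

SLOT4 & SLOT5, SLOT6 & SLOT7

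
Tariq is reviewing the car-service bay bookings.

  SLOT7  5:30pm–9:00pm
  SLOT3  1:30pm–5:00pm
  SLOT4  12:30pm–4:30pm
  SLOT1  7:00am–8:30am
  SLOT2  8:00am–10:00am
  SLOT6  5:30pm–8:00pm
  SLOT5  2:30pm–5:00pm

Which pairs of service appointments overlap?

SLOT1 & SLOT2, SLOT3 & SLOT4, SLOT3 & SLOT5, SLOT4 & SLOT5, SLOT6 & SLOT7

Check each pair: they overlap iff neither finishes before the other starts.
Sorted by start: SLOT1, SLOT2, SLOT4, SLOT3, SLOT5, SLOT6, SLOT7.
SLOT2 starts before SLOT1 ends → SLOT1 and SLOT2 overlap.
SLOT4 starts after SLOT1 ends, so SLOT1 has no further overlaps.
SLOT4 starts after SLOT2 ends, so SLOT2 has no further overlaps.
SLOT3 starts before SLOT4 ends → SLOT4 and SLOT3 overlap.
SLOT5 starts before SLOT4 ends → SLOT4 and SLOT5 overlap.
SLOT6 starts after SLOT4 ends, so SLOT4 has no further overlaps.
SLOT5 starts before SLOT3 ends → SLOT3 and SLOT5 overlap.
SLOT6 starts after SLOT3 ends, so SLOT3 has no further overlaps.
SLOT6 starts after SLOT5 ends, so SLOT5 has no further overlaps.
SLOT7 starts before SLOT6 ends → SLOT6 and SLOT7 overlap.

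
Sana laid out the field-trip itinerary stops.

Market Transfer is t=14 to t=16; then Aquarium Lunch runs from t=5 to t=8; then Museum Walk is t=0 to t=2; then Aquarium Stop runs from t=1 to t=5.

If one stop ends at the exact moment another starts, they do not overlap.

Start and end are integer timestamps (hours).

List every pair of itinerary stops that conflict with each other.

Aquarium Stop & Museum Walk

Check each pair: they overlap iff neither finishes before the other starts.
Sorted by start: Museum Walk, Aquarium Stop, Aquarium Lunch, Market Transfer.
Aquarium Stop starts before Museum Walk ends → Museum Walk and Aquarium Stop overlap.
Aquarium Lunch starts after Museum Walk ends, so Museum Walk has no further overlaps.
Aquarium Lunch starts exactly when Aquarium Stop ends (back-to-back, no overlap), so Aquarium Stop has no further overlaps.
Market Transfer starts after Aquarium Lunch ends.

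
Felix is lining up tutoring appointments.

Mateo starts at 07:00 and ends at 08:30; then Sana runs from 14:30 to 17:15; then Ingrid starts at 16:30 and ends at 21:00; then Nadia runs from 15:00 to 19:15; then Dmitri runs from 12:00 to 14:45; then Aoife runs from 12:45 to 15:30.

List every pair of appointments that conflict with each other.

Aoife & Dmitri, Aoife & Nadia, Aoife & Sana, Dmitri & Sana, Ingrid & Nadia, Ingrid & Sana, Nadia & Sana

Sorted by start: Mateo, Dmitri, Aoife, Sana, Nadia, Ingrid.
Dmitri starts after Mateo ends, so Mateo has no further overlaps.
Aoife starts before Dmitri ends → Dmitri and Aoife overlap.
Sana starts before Dmitri ends → Dmitri and Sana overlap.
Nadia starts after Dmitri ends, so Dmitri has no further overlaps.
Sana starts before Aoife ends → Aoife and Sana overlap.
Nadia starts before Aoife ends → Aoife and Nadia overlap.
Ingrid starts after Aoife ends.
Nadia starts before Sana ends → Sana and Nadia overlap.
Ingrid starts before Sana ends → Sana and Ingrid overlap.
Ingrid starts before Nadia ends → Nadia and Ingrid overlap.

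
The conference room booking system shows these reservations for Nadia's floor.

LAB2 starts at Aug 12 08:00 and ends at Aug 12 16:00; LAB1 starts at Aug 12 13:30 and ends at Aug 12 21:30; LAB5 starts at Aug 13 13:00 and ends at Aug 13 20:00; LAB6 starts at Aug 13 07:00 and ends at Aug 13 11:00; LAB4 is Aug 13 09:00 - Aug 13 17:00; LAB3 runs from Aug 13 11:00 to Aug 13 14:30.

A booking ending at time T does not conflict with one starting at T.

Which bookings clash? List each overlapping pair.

LAB1 & LAB2, LAB3 & LAB4, LAB3 & LAB5, LAB4 & LAB5, LAB4 & LAB6

Check each pair: they overlap iff neither finishes before the other starts.
Sorted by start: LAB2, LAB1, LAB6, LAB4, LAB3, LAB5.
LAB1 starts before LAB2 ends → LAB2 and LAB1 overlap.
LAB6 starts after LAB2 ends; LAB2 is clear from here.
LAB6 starts after LAB1 ends; LAB1 is clear from here.
LAB4 starts before LAB6 ends → LAB6 and LAB4 overlap.
LAB3 starts exactly when LAB6 ends (back-to-back, no overlap); LAB6 is clear from here.
LAB3 starts before LAB4 ends → LAB4 and LAB3 overlap.
LAB5 starts before LAB4 ends → LAB4 and LAB5 overlap.
LAB5 starts before LAB3 ends → LAB3 and LAB5 overlap.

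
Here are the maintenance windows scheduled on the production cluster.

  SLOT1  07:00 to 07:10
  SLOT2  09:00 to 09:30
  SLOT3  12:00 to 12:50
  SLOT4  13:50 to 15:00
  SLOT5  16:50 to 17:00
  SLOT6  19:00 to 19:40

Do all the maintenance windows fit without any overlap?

Sorted by start: SLOT1, SLOT2, SLOT3, SLOT4, SLOT5, SLOT6.
SLOT2 starts after SLOT1 ends; SLOT1 is clear from here.
SLOT3 starts after SLOT2 ends; SLOT2 is clear from here.
SLOT4 starts after SLOT3 ends; SLOT3 is clear from here.
SLOT5 starts after SLOT4 ends; SLOT4 is clear from here.
SLOT6 starts after SLOT5 ends.
Every pair is clear; the schedule has no overlaps.

Yes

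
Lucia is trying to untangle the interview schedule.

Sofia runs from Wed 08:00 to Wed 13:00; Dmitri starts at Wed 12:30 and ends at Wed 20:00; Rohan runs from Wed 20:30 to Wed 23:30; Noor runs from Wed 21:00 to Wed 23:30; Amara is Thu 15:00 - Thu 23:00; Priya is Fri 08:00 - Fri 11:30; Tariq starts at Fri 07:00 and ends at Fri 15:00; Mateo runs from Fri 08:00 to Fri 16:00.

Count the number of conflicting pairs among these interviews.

5

Check each pair: they overlap iff neither finishes before the other starts.
Sorted by start: Sofia, Dmitri, Rohan, Noor, Amara, Tariq, Priya, Mateo.
Dmitri starts before Sofia ends → Sofia and Dmitri overlap.
Rohan starts after Sofia ends, so nothing later overlaps Sofia either.
Rohan starts after Dmitri ends, so nothing later overlaps Dmitri either.
Noor starts before Rohan ends → Rohan and Noor overlap.
Amara starts after Rohan ends, so nothing later overlaps Rohan either.
Amara starts after Noor ends, so nothing later overlaps Noor either.
Tariq starts after Amara ends, so nothing later overlaps Amara either.
Priya starts before Tariq ends → Tariq and Priya overlap.
Mateo starts before Tariq ends → Tariq and Mateo overlap.
Mateo starts before Priya ends → Priya and Mateo overlap.
Overlapping pairs: Dmitri & Sofia, Mateo & Priya, Mateo & Tariq, Noor & Rohan, Priya & Tariq — 5 in total.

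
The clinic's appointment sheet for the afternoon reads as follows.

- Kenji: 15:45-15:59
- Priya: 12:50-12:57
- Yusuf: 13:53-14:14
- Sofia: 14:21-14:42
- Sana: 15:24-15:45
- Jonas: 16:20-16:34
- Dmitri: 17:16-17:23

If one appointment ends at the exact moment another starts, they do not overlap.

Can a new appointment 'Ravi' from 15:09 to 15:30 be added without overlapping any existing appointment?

Priya: ends 12:57 at or before Ravi starts 15:09 → clear.
Yusuf: ends 14:14 at or before Ravi starts 15:09 → clear.
Sofia: ends 14:42 at or before Ravi starts 15:09 → clear.
Sana: starts 15:24 before Ravi ends 15:30, and ends 15:45 after Ravi starts 15:09 → overlap.
Kenji: starts 15:45 at or after Ravi ends 15:30 → clear.
Jonas: starts 16:20 at or after Ravi ends 15:30 → clear.
Dmitri: starts 17:16 at or after Ravi ends 15:30 → clear.
Ravi overlaps Sana.

No — it overlaps Sana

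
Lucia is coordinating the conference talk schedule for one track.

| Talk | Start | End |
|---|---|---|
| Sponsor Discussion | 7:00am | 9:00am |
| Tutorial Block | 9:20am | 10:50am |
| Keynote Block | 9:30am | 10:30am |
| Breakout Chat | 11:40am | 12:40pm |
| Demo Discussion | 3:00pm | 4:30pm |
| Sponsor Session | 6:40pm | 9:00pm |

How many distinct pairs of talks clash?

1

Check each pair: they overlap iff neither finishes before the other starts.
Sorted by start: Sponsor Discussion, Tutorial Block, Keynote Block, Breakout Chat, Demo Discussion, Sponsor Session.
Tutorial Block starts after Sponsor Discussion ends, so nothing later overlaps Sponsor Discussion either.
Keynote Block starts before Tutorial Block ends → Tutorial Block and Keynote Block overlap.
Breakout Chat starts after Tutorial Block ends, so nothing later overlaps Tutorial Block either.
Breakout Chat starts after Keynote Block ends, so nothing later overlaps Keynote Block either.
Demo Discussion starts after Breakout Chat ends, so nothing later overlaps Breakout Chat either.
Sponsor Session starts after Demo Discussion ends.
Overlapping pairs: Keynote Block & Tutorial Block — 1 in total.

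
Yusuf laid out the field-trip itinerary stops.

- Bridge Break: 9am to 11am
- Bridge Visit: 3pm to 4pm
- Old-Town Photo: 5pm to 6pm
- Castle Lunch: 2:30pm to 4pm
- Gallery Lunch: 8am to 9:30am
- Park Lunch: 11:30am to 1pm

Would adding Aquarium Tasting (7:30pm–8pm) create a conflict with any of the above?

No — it doesn't clash with anything

Gallery Lunch: ends 9:30am at or before Aquarium Tasting starts 7:30pm → clear.
Bridge Break: ends 11am at or before Aquarium Tasting starts 7:30pm → clear.
Park Lunch: ends 1pm at or before Aquarium Tasting starts 7:30pm → clear.
Castle Lunch: ends 4pm at or before Aquarium Tasting starts 7:30pm → clear.
Bridge Visit: ends 4pm at or before Aquarium Tasting starts 7:30pm → clear.
Old-Town Photo: ends 6pm at or before Aquarium Tasting starts 7:30pm → clear.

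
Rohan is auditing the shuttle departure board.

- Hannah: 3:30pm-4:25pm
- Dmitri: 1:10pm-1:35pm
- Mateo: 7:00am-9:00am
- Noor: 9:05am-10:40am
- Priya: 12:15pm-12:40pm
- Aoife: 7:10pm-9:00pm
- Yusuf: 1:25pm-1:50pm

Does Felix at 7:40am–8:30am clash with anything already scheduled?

Mateo: starts 7:00am before Felix ends 8:30am, and ends 9:00am after Felix starts 7:40am → overlap.
Noor: starts 9:05am at or after Felix ends 8:30am → clear.
Priya: starts 12:15pm at or after Felix ends 8:30am → clear.
Dmitri: starts 1:10pm at or after Felix ends 8:30am → clear.
Yusuf: starts 1:25pm at or after Felix ends 8:30am → clear.
Hannah: starts 3:30pm at or after Felix ends 8:30am → clear.
Aoife: starts 7:10pm at or after Felix ends 8:30am → clear.
Felix overlaps Mateo.

Yes — it overlaps Mateo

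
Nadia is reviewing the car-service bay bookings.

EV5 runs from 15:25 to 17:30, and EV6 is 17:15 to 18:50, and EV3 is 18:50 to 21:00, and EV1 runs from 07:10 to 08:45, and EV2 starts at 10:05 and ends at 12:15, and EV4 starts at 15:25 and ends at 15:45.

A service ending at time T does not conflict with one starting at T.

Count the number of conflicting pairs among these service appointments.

2

Sorted by start: EV1, EV2, EV4, EV5, EV6, EV3.
EV2 starts after EV1 ends; EV1 is clear from here.
EV4 starts after EV2 ends; EV2 is clear from here.
EV5 starts before EV4 ends → EV4 and EV5 overlap.
EV6 starts after EV4 ends; EV4 is clear from here.
EV6 starts before EV5 ends → EV5 and EV6 overlap.
EV3 starts after EV5 ends.
EV3 starts exactly when EV6 ends (back-to-back, no overlap).
Overlapping pairs: EV4 & EV5, EV5 & EV6 — 2 in total.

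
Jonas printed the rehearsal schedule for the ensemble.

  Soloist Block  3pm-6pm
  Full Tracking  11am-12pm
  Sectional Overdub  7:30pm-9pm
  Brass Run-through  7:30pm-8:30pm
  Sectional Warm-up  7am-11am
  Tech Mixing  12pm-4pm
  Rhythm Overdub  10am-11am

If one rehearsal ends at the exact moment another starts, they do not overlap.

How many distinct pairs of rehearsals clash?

3

Sorted by start: Sectional Warm-up, Rhythm Overdub, Full Tracking, Tech Mixing, Soloist Block, Sectional Overdub, Brass Run-through.
Rhythm Overdub starts before Sectional Warm-up ends → Sectional Warm-up and Rhythm Overdub overlap.
Full Tracking starts exactly when Sectional Warm-up ends (back-to-back, no overlap), so Sectional Warm-up has no further overlaps.
Full Tracking starts exactly when Rhythm Overdub ends (back-to-back, no overlap), so Rhythm Overdub has no further overlaps.
Tech Mixing starts exactly when Full Tracking ends (back-to-back, no overlap), so Full Tracking has no further overlaps.
Soloist Block starts before Tech Mixing ends → Tech Mixing and Soloist Block overlap.
Sectional Overdub starts after Tech Mixing ends, so Tech Mixing has no further overlaps.
Sectional Overdub starts after Soloist Block ends, so Soloist Block has no further overlaps.
Brass Run-through starts before Sectional Overdub ends → Sectional Overdub and Brass Run-through overlap.
Overlapping pairs: Brass Run-through & Sectional Overdub, Rhythm Overdub & Sectional Warm-up, Soloist Block & Tech Mixing — 3 in total.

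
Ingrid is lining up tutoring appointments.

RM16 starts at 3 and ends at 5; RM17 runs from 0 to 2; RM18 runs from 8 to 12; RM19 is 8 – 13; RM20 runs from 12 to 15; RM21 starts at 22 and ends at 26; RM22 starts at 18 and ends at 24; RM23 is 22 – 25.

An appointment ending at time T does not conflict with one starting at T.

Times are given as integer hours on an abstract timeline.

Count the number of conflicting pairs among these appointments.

5

Sorted by start: RM17, RM16, RM18, RM19, RM20, RM22, RM21, RM23.
RM16 starts after RM17 ends, so nothing later overlaps RM17 either.
RM18 starts after RM16 ends, so nothing later overlaps RM16 either.
RM19 starts before RM18 ends → RM18 and RM19 overlap.
RM20 starts exactly when RM18 ends (back-to-back, no overlap), so nothing later overlaps RM18 either.
RM20 starts before RM19 ends → RM19 and RM20 overlap.
RM22 starts after RM19 ends, so nothing later overlaps RM19 either.
RM22 starts after RM20 ends, so nothing later overlaps RM20 either.
RM21 starts before RM22 ends → RM22 and RM21 overlap.
RM23 starts before RM22 ends → RM22 and RM23 overlap.
RM23 starts before RM21 ends → RM21 and RM23 overlap.
Overlapping pairs: RM18 & RM19, RM19 & RM20, RM21 & RM22, RM21 & RM23, RM22 & RM23 — 5 in total.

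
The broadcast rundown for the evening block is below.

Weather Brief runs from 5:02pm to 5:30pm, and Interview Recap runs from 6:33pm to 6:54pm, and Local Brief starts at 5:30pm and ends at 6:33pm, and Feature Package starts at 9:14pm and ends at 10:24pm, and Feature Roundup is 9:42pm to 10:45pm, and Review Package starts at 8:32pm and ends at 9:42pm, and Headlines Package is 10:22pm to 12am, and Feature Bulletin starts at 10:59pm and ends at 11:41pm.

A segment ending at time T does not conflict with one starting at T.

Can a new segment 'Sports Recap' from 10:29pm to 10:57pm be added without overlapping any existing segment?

Weather Brief: ends 5:30pm at or before Sports Recap starts 10:29pm → clear.
Local Brief: ends 6:33pm at or before Sports Recap starts 10:29pm → clear.
Interview Recap: ends 6:54pm at or before Sports Recap starts 10:29pm → clear.
Review Package: ends 9:42pm at or before Sports Recap starts 10:29pm → clear.
Feature Package: ends 10:24pm at or before Sports Recap starts 10:29pm → clear.
Feature Roundup: starts 9:42pm before Sports Recap ends 10:57pm, and ends 10:45pm after Sports Recap starts 10:29pm → overlap.
Headlines Package: starts 10:22pm before Sports Recap ends 10:57pm, and ends 12am after Sports Recap starts 10:29pm → overlap.
Feature Bulletin: starts 10:59pm at or after Sports Recap ends 10:57pm → clear.
Sports Recap overlaps Feature Roundup, Headlines Package.

No — it overlaps Feature Roundup, Headlines Package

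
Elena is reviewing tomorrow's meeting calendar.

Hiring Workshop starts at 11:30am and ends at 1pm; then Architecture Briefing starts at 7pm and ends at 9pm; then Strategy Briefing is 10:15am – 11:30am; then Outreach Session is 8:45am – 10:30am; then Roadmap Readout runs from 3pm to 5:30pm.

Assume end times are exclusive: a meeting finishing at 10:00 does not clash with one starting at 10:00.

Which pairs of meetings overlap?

Outreach Session & Strategy Briefing

Sorted by start: Outreach Session, Strategy Briefing, Hiring Workshop, Roadmap Readout, Architecture Briefing.
Strategy Briefing starts before Outreach Session ends → Outreach Session and Strategy Briefing overlap.
Hiring Workshop starts after Outreach Session ends; Outreach Session is clear from here.
Hiring Workshop starts exactly when Strategy Briefing ends (back-to-back, no overlap); Strategy Briefing is clear from here.
Roadmap Readout starts after Hiring Workshop ends; Hiring Workshop is clear from here.
Architecture Briefing starts after Roadmap Readout ends.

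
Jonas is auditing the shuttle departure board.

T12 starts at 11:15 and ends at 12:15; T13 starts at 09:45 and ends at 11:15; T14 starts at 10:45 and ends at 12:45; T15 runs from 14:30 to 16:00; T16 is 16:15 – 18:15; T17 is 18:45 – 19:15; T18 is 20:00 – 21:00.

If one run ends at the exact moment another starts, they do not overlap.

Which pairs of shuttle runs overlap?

T12 & T14, T13 & T14

Two intervals overlap when each starts before the other ends.
Sorted by start: T13, T14, T12, T15, T16, T17, T18.
T14 starts before T13 ends → T13 and T14 overlap.
T12 starts exactly when T13 ends (back-to-back, no overlap), so T13 has no further overlaps.
T12 starts before T14 ends → T14 and T12 overlap.
T15 starts after T14 ends, so T14 has no further overlaps.
T15 starts after T12 ends, so T12 has no further overlaps.
T16 starts after T15 ends, so T15 has no further overlaps.
T17 starts after T16 ends, so T16 has no further overlaps.
T18 starts after T17 ends.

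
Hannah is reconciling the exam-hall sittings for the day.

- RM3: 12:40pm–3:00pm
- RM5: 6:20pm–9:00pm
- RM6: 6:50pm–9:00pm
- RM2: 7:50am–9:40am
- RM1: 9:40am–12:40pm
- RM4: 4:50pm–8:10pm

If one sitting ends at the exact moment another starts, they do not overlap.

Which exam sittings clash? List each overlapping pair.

RM4 & RM5, RM4 & RM6, RM5 & RM6

Sorted by start: RM2, RM1, RM3, RM4, RM5, RM6.
RM1 starts exactly when RM2 ends (back-to-back, no overlap); RM2 is clear from here.
RM3 starts exactly when RM1 ends (back-to-back, no overlap); RM1 is clear from here.
RM4 starts after RM3 ends; RM3 is clear from here.
RM5 starts before RM4 ends → RM4 and RM5 overlap.
RM6 starts before RM4 ends → RM4 and RM6 overlap.
RM6 starts before RM5 ends → RM5 and RM6 overlap.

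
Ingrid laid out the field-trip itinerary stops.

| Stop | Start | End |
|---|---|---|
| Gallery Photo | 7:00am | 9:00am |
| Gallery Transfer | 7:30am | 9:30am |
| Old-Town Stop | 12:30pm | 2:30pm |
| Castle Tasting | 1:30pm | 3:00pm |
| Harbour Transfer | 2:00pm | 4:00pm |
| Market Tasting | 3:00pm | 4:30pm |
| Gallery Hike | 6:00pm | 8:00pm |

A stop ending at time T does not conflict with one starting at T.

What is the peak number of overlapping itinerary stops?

Sweep the timeline, counting +1 at each start and −1 at each end (ends before starts at a tie):
7:00am start Gallery Photo → 1
7:30am start Gallery Transfer → 2
9:00am end Gallery Photo → 1
9:30am end Gallery Transfer → 0
12:30pm start Old-Town Stop → 1
1:30pm start Castle Tasting → 2
2:00pm start Harbour Transfer → 3
2:30pm end Old-Town Stop → 2
3:00pm end Castle Tasting → 1
3:00pm start Market Tasting → 2
4:00pm end Harbour Transfer → 1
4:30pm end Market Tasting → 0
6:00pm start Gallery Hike → 1
8:00pm end Gallery Hike → 0
Peak is 3, at 2:00pm (Castle Tasting, Harbour Transfer, Old-Town Stop).

3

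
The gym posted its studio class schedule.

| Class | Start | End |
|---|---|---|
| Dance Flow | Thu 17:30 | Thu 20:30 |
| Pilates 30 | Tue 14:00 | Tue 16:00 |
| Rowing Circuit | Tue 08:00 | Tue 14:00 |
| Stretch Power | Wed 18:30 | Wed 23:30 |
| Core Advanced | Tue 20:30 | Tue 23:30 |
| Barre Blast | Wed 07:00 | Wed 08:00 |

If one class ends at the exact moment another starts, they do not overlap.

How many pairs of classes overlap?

0

Check each pair: they overlap iff neither finishes before the other starts.
Sorted by start: Rowing Circuit, Pilates 30, Core Advanced, Barre Blast, Stretch Power, Dance Flow.
Pilates 30 starts exactly when Rowing Circuit ends (back-to-back, no overlap); Rowing Circuit is clear from here.
Core Advanced starts after Pilates 30 ends; Pilates 30 is clear from here.
Barre Blast starts after Core Advanced ends; Core Advanced is clear from here.
Stretch Power starts after Barre Blast ends; Barre Blast is clear from here.
Dance Flow starts after Stretch Power ends.
No pair overlaps.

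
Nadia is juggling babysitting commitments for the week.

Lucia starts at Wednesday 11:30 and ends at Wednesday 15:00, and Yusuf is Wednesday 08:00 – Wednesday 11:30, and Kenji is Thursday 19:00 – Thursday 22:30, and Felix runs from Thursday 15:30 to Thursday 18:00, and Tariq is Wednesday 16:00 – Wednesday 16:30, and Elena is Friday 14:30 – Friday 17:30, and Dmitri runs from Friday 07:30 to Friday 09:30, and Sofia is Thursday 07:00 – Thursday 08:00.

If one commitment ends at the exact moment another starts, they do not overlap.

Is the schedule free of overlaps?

Yes

Sorted by start: Yusuf, Lucia, Tariq, Sofia, Felix, Kenji, Dmitri, Elena.
Lucia starts exactly when Yusuf ends (back-to-back, no overlap), so nothing later overlaps Yusuf either.
Tariq starts after Lucia ends, so nothing later overlaps Lucia either.
Sofia starts after Tariq ends, so nothing later overlaps Tariq either.
Felix starts after Sofia ends, so nothing later overlaps Sofia either.
Kenji starts after Felix ends, so nothing later overlaps Felix either.
Dmitri starts after Kenji ends, so nothing later overlaps Kenji either.
Elena starts after Dmitri ends.
Every pair is clear; the schedule has no overlaps.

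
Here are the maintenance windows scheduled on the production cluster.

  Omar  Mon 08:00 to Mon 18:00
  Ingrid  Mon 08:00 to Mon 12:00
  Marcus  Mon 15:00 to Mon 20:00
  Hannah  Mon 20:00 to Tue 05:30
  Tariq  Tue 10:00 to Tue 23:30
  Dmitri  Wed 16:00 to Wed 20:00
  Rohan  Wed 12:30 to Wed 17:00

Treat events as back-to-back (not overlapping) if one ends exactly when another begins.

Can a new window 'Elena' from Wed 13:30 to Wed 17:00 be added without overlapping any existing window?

Omar: ends Mon 18:00 at or before Elena starts Wed 13:30 → clear.
Ingrid: ends Mon 12:00 at or before Elena starts Wed 13:30 → clear.
Marcus: ends Mon 20:00 at or before Elena starts Wed 13:30 → clear.
Hannah: ends Tue 05:30 at or before Elena starts Wed 13:30 → clear.
Tariq: ends Tue 23:30 at or before Elena starts Wed 13:30 → clear.
Rohan: starts Wed 12:30 before Elena ends Wed 17:00, and ends Wed 17:00 after Elena starts Wed 13:30 → overlap.
Dmitri: starts Wed 16:00 before Elena ends Wed 17:00, and ends Wed 20:00 after Elena starts Wed 13:30 → overlap.
Elena overlaps Dmitri, Rohan.

No — it overlaps Dmitri, Rohan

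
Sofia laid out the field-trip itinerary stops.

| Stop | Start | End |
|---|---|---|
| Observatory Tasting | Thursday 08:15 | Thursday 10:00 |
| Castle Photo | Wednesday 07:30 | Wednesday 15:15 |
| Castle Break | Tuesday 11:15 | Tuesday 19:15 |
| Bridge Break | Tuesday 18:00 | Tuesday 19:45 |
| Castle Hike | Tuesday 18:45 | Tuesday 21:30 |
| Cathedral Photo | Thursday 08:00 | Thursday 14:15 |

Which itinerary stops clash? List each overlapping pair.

Sorted by start: Castle Break, Bridge Break, Castle Hike, Castle Photo, Cathedral Photo, Observatory Tasting.
Bridge Break starts before Castle Break ends → Castle Break and Bridge Break overlap.
Castle Hike starts before Castle Break ends → Castle Break and Castle Hike overlap.
Castle Photo starts after Castle Break ends — done with Castle Break.
Castle Hike starts before Bridge Break ends → Bridge Break and Castle Hike overlap.
Castle Photo starts after Bridge Break ends — done with Bridge Break.
Castle Photo starts after Castle Hike ends — done with Castle Hike.
Cathedral Photo starts after Castle Photo ends — done with Castle Photo.
Observatory Tasting starts before Cathedral Photo ends → Cathedral Photo and Observatory Tasting overlap.

Bridge Break & Castle Break, Bridge Break & Castle Hike, Castle Break & Castle Hike, Cathedral Photo & Observatory Tasting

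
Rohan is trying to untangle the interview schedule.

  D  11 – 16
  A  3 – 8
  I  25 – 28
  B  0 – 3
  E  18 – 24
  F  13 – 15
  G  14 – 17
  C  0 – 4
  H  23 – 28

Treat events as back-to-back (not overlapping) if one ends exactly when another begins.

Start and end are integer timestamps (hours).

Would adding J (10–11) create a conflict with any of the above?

No — it doesn't clash with anything

B: ends 3 at or before J starts 10 → clear.
C: ends 4 at or before J starts 10 → clear.
A: ends 8 at or before J starts 10 → clear.
D: starts 11 at or after J ends 11 → clear.
F: starts 13 at or after J ends 11 → clear.
G: starts 14 at or after J ends 11 → clear.
E: starts 18 at or after J ends 11 → clear.
H: starts 23 at or after J ends 11 → clear.
I: starts 25 at or after J ends 11 → clear.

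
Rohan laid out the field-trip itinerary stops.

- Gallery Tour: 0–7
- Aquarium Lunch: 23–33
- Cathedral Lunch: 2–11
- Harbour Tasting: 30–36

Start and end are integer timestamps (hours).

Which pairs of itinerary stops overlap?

Sorted by start: Gallery Tour, Cathedral Lunch, Aquarium Lunch, Harbour Tasting.
Cathedral Lunch starts before Gallery Tour ends → Gallery Tour and Cathedral Lunch overlap.
Aquarium Lunch starts after Gallery Tour ends — done with Gallery Tour.
Aquarium Lunch starts after Cathedral Lunch ends — done with Cathedral Lunch.
Harbour Tasting starts before Aquarium Lunch ends → Aquarium Lunch and Harbour Tasting overlap.

Aquarium Lunch & Harbour Tasting, Cathedral Lunch & Gallery Tour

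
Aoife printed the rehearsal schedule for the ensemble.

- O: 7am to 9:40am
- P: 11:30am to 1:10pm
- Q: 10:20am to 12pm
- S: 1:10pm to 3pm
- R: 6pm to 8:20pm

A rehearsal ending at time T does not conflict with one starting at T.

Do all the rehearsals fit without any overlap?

Sorted by start: O, Q, P, S, R.
Q starts after O ends, so nothing later overlaps O either.
P starts before Q ends → Q and P overlap.
That's a conflict, so the schedule is not conflict-free.

No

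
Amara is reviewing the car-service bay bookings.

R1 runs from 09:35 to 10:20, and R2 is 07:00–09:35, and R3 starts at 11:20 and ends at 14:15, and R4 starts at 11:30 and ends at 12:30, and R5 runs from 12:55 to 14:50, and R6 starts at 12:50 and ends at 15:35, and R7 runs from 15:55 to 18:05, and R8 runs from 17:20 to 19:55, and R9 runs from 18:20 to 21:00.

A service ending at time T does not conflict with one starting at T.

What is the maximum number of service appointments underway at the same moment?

3

Sweep the timeline, counting +1 at each start and −1 at each end (ends before starts at a tie):
07:00 start R2 → 1
09:35 end R2 → 0
09:35 start R1 → 1
10:20 end R1 → 0
11:20 start R3 → 1
11:30 start R4 → 2
12:30 end R4 → 1
12:50 start R6 → 2
12:55 start R5 → 3
14:15 end R3 → 2
14:50 end R5 → 1
15:35 end R6 → 0
15:55 start R7 → 1
17:20 start R8 → 2
18:05 end R7 → 1
18:20 start R9 → 2
19:55 end R8 → 1
21:00 end R9 → 0
Peak is 3, at 12:55 (R3, R5, R6).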